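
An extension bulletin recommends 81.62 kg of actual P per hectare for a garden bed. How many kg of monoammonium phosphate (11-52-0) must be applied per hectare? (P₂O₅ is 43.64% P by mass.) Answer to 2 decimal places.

359.67 kg of product per hectare

As P₂O₅: 81.62 / 0.4364 = 187.03 kg per hectare.
Product per hectare = 187.03 / 52% = 359.674 kg.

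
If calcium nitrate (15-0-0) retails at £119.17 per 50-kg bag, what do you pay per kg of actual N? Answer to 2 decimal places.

£15.89 per kg N

N in bag = 50 × 15% = 7.5 kg.
Cost per kg N = £119.17 / 7.5 = £15.8893.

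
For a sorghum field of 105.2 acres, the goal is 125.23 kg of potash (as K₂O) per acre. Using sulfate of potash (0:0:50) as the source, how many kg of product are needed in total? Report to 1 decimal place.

26348.4 kg

Product per acre = 125.23 / 50% = 250.46 kg.
Total product = 250.46 × 105.2 = 26348.39 kg.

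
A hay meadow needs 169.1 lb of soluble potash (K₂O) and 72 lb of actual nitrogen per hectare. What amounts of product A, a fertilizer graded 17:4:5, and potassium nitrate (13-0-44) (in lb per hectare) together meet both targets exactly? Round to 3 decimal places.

141.977 lb product A, 368.184 lb potassium nitrate

Let a = lb of product A, b = lb of potassium nitrate (per hectare).
K₂O: 0.05·a + 0.44·b = 169.1
N: 0.17·a + 0.13·b = 72
Eliminate a: (row1) − 0.05/0.17·(row2) → 0.401765·b = 147.924, so b = 368.18448.
Back-substitute: a = (169.1 − 0.44·368.18448) / 0.05 = 141.9766.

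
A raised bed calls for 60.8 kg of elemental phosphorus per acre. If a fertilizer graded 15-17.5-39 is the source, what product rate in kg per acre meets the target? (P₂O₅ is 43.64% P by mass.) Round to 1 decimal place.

796.1 kg of product per acre

As P₂O₅: 60.8 / 0.4364 = 139.322 kg per acre.
Product per acre = 139.322 / 17.5% = 796.124 kg.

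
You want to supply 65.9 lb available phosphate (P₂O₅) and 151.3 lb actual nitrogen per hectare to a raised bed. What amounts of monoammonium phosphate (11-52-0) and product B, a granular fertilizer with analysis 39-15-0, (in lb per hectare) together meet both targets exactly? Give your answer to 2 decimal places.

16.14 lb monoammonium phosphate, 383.40 lb product B

With a, b = lb per hectare of monoammonium phosphate and product B:
P₂O₅: 0.52·a + 0.15·b = 65.9
N: 0.11·a + 0.39·b = 151.3
From row1: a = (65.9 − 0.15·b) / 0.52.
Into row2: 0.11·(65.9 − 0.15·b)/0.52 + 0.39·b = 151.3 → b = 383.398, a = 16.1353.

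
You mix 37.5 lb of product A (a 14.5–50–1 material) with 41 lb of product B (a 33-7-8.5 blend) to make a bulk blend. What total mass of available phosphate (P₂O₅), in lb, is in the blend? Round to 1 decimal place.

21.6 lb P₂O₅

P₂O₅ mass = 50%×37.5 + 7%×41 = 21.62 lb.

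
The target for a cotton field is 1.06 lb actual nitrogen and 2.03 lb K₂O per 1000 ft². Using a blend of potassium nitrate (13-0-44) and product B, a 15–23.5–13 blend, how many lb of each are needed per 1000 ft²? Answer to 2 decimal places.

With a, b = lb per 1000 ft² of potassium nitrate and product B:
N: 0.13·a + 0.15·b = 1.06
K₂O: 0.44·a + 0.13·b = 2.03
From row1: a = (1.06 − 0.15·b) / 0.13.
Into row2: 0.44·(1.06 − 0.15·b)/0.13 + 0.13·b = 2.03 → b = 4.12424, a = 3.39511.

3.40 lb potassium nitrate, 4.12 lb product B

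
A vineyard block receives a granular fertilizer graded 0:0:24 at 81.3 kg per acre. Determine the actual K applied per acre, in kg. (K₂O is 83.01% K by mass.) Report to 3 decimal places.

K₂O per acre = 81.3 × 24% = 19.512 kg.
Elemental K = 19.512 × 0.8301 = 16.1969 kg per acre.

16.197 kg K per acre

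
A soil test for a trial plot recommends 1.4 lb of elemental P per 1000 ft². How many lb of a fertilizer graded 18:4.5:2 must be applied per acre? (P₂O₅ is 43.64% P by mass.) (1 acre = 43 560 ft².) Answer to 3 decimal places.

As P₂O₅: 1.4 / 0.4364 = 3.20807 lb per 1000 ft².
Product per 1000 ft² = 3.20807 / 4.5% = 71.2904 lb.
Convert to per acre: 71.2904 × 43.56 = 3105.4079 lb.

3105.408 lb of product per acre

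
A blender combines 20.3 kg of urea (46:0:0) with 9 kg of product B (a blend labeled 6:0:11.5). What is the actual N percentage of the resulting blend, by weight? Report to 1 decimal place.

33.7% N

Total mass = 20.3 + 9 = 29.3 kg.
N mass = 46%×20.3 + 6%×9 = 9.878 kg.
% N = 9.878 / 29.3 = 33.7133%.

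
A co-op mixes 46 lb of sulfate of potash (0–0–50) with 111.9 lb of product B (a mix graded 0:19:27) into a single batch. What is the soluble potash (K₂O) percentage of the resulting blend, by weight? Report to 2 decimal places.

Total mass = 46 + 111.9 = 157.9 lb.
K₂O mass = 50%×46 + 27%×111.9 = 53.213 lb.
% K₂O = 53.213 / 157.9 = 33.7004%.

33.70% K₂O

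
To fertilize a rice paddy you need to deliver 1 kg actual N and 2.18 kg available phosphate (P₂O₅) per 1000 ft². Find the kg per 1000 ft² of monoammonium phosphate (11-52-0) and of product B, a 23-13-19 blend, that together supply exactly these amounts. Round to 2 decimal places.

3.53 kg monoammonium phosphate, 2.66 kg product B

With a, b = kg per 1000 ft² of monoammonium phosphate and product B:
N: 0.11·a + 0.23·b = 1
P₂O₅: 0.52·a + 0.13·b = 2.18
Eliminate a: (row1) − 0.11/0.52·(row2) → 0.2025·b = 0.538846, so b = 2.66097.
Back-substitute: a = (1 − 0.23·2.66097) / 0.11 = 3.52707.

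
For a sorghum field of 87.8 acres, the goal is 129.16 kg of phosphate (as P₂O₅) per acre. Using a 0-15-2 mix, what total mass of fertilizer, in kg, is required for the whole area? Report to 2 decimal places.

75601.65 kg

Product per acre = 129.16 / 15% = 861.067 kg.
Total product = 861.067 × 87.8 = 75601.653 kg.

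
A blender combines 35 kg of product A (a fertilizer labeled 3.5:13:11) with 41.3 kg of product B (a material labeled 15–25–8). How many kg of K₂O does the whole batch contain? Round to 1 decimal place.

K₂O mass = 11%×35 + 8%×41.3 = 7.154 kg.

7.2 kg K₂O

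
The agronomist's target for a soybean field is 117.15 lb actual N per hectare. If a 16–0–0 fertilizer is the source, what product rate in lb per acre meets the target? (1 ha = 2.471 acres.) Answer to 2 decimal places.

Product per hectare = 117.15 / 16% = 732.188 lb.
Convert to per acre: 732.188 × 0.404694 = 296.312 lb.

296.31 lb of product per acre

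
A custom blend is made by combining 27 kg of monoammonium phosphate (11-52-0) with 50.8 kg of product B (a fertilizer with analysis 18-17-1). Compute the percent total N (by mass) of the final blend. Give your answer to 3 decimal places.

Total mass = 27 + 50.8 = 77.8 kg.
N mass = 11%×27 + 18%×50.8 = 12.114 kg.
% N = 12.114 / 77.8 = 15.5707%.

15.571% N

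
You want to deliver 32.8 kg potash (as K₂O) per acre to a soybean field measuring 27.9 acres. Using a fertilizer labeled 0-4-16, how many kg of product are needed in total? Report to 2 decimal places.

5719.50 kg

Product per acre = 32.8 / 16% = 205 kg.
Total product = 205 × 27.9 = 5719.5 kg.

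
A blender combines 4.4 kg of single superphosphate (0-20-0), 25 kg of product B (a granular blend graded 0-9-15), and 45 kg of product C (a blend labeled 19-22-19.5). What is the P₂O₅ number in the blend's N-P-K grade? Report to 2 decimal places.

17.51% P₂O₅

Total mass = 4.4 + 25 + 45 = 74.4 kg.
P₂O₅ mass = 20%×4.4 + 9%×25 + 22%×45 = 13.03 kg.
% P₂O₅ = 13.03 / 74.4 = 17.5134%.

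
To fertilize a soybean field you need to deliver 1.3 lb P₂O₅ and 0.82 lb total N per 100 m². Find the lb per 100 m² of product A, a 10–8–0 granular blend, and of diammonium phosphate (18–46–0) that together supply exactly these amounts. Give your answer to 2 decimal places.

Per-100 m² balance (a = product A, b = diammonium phosphate):
P₂O₅: 0.08·a + 0.46·b = 1.3
N: 0.1·a + 0.18·b = 0.82
Solving simultaneously: a = 4.53165, b = 2.03797.

4.53 lb product A, 2.04 lb diammonium phosphate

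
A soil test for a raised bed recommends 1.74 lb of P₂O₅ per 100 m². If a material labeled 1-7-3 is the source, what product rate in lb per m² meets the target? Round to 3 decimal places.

Product per 100 m² = 1.74 / 7% = 24.8571 lb.
Convert to per m²: 24.8571 × 0.01 = 0.248571 lb.

0.249 lb of product per sq m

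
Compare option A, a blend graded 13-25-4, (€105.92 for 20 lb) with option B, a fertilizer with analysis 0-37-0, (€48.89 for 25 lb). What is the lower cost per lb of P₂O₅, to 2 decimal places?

option A: P₂O₅ per bag = 20 × 25% = 5 lb; cost = 105.92 / 5 = €21.1840/lb P₂O₅.
option B: P₂O₅ per bag = 25 × 37% = 9.25 lb; cost = 48.89 / 9.25 = €5.2854/lb P₂O₅.
option B is cheaper.

€5.29 per lb P₂O₅ (option B)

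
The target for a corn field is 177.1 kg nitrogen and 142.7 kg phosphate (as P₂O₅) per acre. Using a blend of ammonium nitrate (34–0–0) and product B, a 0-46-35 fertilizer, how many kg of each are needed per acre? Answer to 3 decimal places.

520.882 kg ammonium nitrate, 310.217 kg product B

Let a = kg of ammonium nitrate, b = kg of product B (per acre).
N: 0.34·a + 0·b = 177.1
P₂O₅: 0·a + 0.46·b = 142.7
Solving simultaneously: a = 520.8824, b = 310.2174.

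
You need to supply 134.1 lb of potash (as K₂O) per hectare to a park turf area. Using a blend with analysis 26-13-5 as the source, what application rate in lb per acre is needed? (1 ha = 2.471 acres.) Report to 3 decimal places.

Product per hectare = 134.1 / 5% = 2682 lb.
Convert to per acre: 2682 × 0.404694 = 1085.3905 lb.

1085.391 lb of product per acre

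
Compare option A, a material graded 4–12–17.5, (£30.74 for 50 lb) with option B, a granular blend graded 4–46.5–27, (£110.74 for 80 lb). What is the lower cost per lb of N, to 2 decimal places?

option A: N per bag = 50 × 4% = 2 lb; cost = 30.74 / 2 = £15.3700/lb N.
option B: N per bag = 80 × 4% = 3.2 lb; cost = 110.74 / 3.2 = £34.6062/lb N.
option A is cheaper.

£15.37 per lb N (option A)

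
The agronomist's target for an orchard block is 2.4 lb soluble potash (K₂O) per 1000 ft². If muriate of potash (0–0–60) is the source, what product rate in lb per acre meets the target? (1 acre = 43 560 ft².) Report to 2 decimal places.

Product per 1000 ft² = 2.4 / 60% = 4 lb.
Convert to per acre: 4 × 43.56 = 174.24 lb.

174.24 lb of product per acre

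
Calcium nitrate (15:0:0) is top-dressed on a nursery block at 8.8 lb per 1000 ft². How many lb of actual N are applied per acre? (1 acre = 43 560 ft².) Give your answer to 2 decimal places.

57.50 lb N per acre

nitrogen per 1000 ft² = 8.8 × 15% = 1.32 lb.
Convert to per acre: 1.32 × 43.56 = 57.4992 lb.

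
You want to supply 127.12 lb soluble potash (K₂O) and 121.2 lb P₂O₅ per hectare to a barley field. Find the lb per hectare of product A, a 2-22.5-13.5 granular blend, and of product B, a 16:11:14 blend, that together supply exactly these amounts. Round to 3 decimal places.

Per-hectare balance (a = product A, b = product B):
K₂O: 0.135·a + 0.14·b = 127.12
P₂O₅: 0.225·a + 0.11·b = 121.2
Solving simultaneously: a = 179.2673, b = 735.1351.

179.267 lb product A, 735.135 lb product B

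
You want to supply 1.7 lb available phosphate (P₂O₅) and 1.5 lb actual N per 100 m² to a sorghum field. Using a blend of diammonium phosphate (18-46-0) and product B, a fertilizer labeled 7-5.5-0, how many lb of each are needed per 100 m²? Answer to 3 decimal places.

1.637 lb diammonium phosphate, 17.220 lb product B

With a, b = lb per 100 m² of diammonium phosphate and product B:
P₂O₅: 0.46·a + 0.055·b = 1.7
N: 0.18·a + 0.07·b = 1.5
Eliminate b: (row1) − 0.055/0.07·(row2) → 0.318571·a = 0.521429, so a = 1.63677.
Then b = (1.5 − 0.18·1.63677) / 0.07 = 17.2197.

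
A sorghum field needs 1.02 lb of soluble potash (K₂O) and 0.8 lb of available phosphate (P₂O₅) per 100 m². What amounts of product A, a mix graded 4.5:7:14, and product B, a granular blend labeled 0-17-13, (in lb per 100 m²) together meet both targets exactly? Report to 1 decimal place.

With a, b = lb per 100 m² of product A and product B:
K₂O: 0.14·a + 0.13·b = 1.02
P₂O₅: 0.07·a + 0.17·b = 0.8
Eliminate a: (row1) − 0.14/0.07·(row2) → -0.21·b = -0.58, so b = 2.7619.
Back-substitute: a = (1.02 − 0.13·2.7619) / 0.14 = 4.72109.

4.7 lb product A, 2.8 lb product B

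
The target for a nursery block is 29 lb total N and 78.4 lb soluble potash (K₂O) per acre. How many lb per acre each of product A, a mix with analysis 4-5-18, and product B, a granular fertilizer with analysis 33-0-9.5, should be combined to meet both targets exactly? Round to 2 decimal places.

Per-acre balance (a = product A, b = product B):
N: 0.04·a + 0.33·b = 29
K₂O: 0.18·a + 0.095·b = 78.4
Eliminate a: (row1) − 0.04/0.18·(row2) → 0.308889·b = 11.5778, so b = 37.482.
Back-substitute: a = (29 − 0.33·37.482) / 0.04 = 415.773.

415.77 lb product A, 37.48 lb product B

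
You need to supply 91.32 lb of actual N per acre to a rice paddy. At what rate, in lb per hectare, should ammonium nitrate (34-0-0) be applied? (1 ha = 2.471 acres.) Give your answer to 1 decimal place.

Product per acre = 91.32 / 34% = 268.588 lb.
Convert to per hectare: 268.588 × 2.471 = 663.682 lb.

663.7 lb of product per hectare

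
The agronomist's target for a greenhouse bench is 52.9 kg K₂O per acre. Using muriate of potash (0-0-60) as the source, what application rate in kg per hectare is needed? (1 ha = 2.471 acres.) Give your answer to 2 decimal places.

Product per acre = 52.9 / 60% = 88.1667 kg.
Convert to per hectare: 88.1667 × 2.471 = 217.8598 kg.

217.86 kg of product per hectare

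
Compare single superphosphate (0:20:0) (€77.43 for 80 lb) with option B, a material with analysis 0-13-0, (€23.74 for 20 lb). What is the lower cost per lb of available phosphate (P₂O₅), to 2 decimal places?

single superphosphate: P₂O₅ per bag = 80 × 20% = 16 lb; cost = 77.43 / 16 = €4.8394/lb P₂O₅.
option B: P₂O₅ per bag = 20 × 13% = 2.6 lb; cost = 23.74 / 2.6 = €9.1308/lb P₂O₅.
single superphosphate is cheaper.

€4.84 per lb P₂O₅ (single superphosphate)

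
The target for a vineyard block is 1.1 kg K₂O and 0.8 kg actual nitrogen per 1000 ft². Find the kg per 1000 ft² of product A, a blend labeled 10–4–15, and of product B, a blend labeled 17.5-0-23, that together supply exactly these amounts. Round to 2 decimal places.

2.62 kg product A, 3.08 kg product B

With a, b = kg per 1000 ft² of product A and product B:
K₂O: 0.15·a + 0.23·b = 1.1
N: 0.1·a + 0.175·b = 0.8
Eliminate b: (row1) − 0.23/0.175·(row2) → 0.0185714·a = 0.0485714, so a = 2.61538.
Then b = (0.8 − 0.1·2.61538) / 0.175 = 3.07692.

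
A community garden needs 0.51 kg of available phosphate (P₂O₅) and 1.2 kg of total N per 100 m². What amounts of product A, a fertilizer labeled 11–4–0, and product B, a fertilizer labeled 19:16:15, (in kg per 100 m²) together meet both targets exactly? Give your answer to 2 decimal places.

Let a = kg of product A, b = kg of product B (per 100 m²).
P₂O₅: 0.04·a + 0.16·b = 0.51
N: 0.11·a + 0.19·b = 1.2
Solving simultaneously: a = 9.51, b = 0.81.

9.51 kg product A, 0.81 kg product B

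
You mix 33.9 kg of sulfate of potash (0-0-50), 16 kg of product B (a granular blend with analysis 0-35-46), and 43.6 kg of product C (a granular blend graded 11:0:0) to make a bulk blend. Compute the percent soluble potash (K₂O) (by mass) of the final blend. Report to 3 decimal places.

Total mass = 33.9 + 16 + 43.6 = 93.5 kg.
K₂O mass = 50%×33.9 + 46%×16 + 0%×43.6 = 24.31 kg.
% K₂O = 24.31 / 93.5 = 26%.

26.000% K₂O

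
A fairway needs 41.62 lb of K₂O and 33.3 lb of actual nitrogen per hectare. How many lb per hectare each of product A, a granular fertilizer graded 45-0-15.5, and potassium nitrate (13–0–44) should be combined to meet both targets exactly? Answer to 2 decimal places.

51.96 lb product A, 76.29 lb potassium nitrate

With a, b = lb per hectare of product A and potassium nitrate:
K₂O: 0.155·a + 0.44·b = 41.62
N: 0.45·a + 0.13·b = 33.3
From row1: a = (41.62 − 0.44·b) / 0.155.
Into row2: 0.45·(41.62 − 0.44·b)/0.155 + 0.13·b = 33.3 → b = 76.2862, a = 51.9618.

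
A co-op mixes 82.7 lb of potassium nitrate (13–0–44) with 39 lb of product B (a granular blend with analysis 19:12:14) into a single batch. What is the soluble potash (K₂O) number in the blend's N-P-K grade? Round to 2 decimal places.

Total mass = 82.7 + 39 = 121.7 lb.
K₂O mass = 44%×82.7 + 14%×39 = 41.848 lb.
% K₂O = 41.848 / 121.7 = 34.3862%.

34.39% K₂O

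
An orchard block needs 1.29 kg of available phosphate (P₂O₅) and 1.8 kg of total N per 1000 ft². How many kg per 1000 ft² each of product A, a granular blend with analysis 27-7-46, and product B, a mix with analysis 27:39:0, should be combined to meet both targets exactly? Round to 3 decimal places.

With a, b = kg per 1000 ft² of product A and product B:
P₂O₅: 0.07·a + 0.39·b = 1.29
N: 0.27·a + 0.27·b = 1.8
Eliminate b: (row1) − 0.39/0.27·(row2) → -0.32·a = -1.31, so a = 4.09375.
Then b = (1.8 − 0.27·4.09375) / 0.27 = 2.57292.

4.094 kg product A, 2.573 kg product B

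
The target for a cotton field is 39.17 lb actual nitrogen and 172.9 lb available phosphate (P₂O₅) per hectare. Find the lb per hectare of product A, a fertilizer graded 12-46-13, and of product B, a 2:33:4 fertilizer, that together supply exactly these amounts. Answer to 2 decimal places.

311.45 lb product A, 89.80 lb product B

With a, b = lb per hectare of product A and product B:
N: 0.12·a + 0.02·b = 39.17
P₂O₅: 0.46·a + 0.33·b = 172.9
Eliminate a: (row1) − 0.12/0.46·(row2) → -0.066087·b = -5.93435, so b = 89.7961.
Back-substitute: a = (39.17 − 0.02·89.7961) / 0.12 = 311.451.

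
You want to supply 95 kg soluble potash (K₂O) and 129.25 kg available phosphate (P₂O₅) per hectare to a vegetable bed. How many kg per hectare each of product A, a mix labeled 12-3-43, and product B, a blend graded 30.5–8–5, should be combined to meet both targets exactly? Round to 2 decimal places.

Let a = kg of product A, b = kg of product B (per hectare).
K₂O: 0.43·a + 0.05·b = 95
P₂O₅: 0.03·a + 0.08·b = 129.25
Solving simultaneously: a = 34.5745, b = 1602.6596.

34.57 kg product A, 1602.66 kg product B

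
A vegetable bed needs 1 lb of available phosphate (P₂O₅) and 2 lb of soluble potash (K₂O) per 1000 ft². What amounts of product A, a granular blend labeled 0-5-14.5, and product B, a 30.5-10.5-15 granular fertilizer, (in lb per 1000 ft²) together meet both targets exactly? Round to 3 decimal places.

Per-1000 ft² balance (a = product A, b = product B):
P₂O₅: 0.05·a + 0.105·b = 1
K₂O: 0.145·a + 0.15·b = 2
Solving simultaneously: a = 7.76699, b = 5.82524.

7.767 lb product A, 5.825 lb product B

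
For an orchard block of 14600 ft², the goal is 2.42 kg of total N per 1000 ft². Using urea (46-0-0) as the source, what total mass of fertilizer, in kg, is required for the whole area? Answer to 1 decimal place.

76.8 kg

Product per 1000 ft² = 2.42 / 46% = 5.26087 kg.
Total product = 5.26087 × 14600 / 1000 = 76.8087 kg.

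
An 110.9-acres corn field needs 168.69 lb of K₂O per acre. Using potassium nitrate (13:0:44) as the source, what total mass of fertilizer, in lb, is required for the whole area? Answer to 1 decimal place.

Product per acre = 168.69 / 44% = 383.386 lb.
Total product = 383.386 × 110.9 = 42517.548 lb.

42517.5 lb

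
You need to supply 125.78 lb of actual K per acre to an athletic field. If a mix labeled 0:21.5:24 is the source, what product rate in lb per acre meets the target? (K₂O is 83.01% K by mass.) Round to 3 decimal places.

As K₂O: 125.78 / 0.8301 = 151.524 lb per acre.
Product per acre = 151.524 / 24% = 631.3496 lb.

631.350 lb of product per acre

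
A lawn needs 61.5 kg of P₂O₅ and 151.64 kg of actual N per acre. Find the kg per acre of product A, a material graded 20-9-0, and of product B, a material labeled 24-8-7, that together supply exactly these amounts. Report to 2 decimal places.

469.43 kg product A, 240.64 kg product B

Per-acre balance (a = product A, b = product B):
P₂O₅: 0.09·a + 0.08·b = 61.5
N: 0.2·a + 0.24·b = 151.64
Solving simultaneously: a = 469.429, b = 240.643.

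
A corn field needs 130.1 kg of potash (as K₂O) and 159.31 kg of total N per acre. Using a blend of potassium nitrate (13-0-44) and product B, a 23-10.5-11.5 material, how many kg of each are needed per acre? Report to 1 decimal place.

Let a = kg of potassium nitrate, b = kg of product B (per acre).
K₂O: 0.44·a + 0.115·b = 130.1
N: 0.13·a + 0.23·b = 159.31
Eliminate a: (row1) − 0.44/0.13·(row2) → -0.663462·b = -409.103, so b = 616.619.
Back-substitute: a = (130.1 − 0.115·616.619) / 0.44 = 134.52.

134.5 kg potassium nitrate, 616.6 kg product B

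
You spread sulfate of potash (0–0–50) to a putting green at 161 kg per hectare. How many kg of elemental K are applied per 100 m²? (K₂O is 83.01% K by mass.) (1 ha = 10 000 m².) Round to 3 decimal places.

0.668 kg K per hundred sq m

K₂O per hectare = 161 × 50% = 80.5 kg.
Elemental K = 80.5 × 0.8301 = 66.823 kg per hectare.
Convert to per 100 m²: 66.823 × 0.01 = 0.66823 kg.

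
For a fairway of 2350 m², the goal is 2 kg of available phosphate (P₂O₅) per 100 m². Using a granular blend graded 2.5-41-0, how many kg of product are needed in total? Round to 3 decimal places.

114.634 kg

Product per 100 m² = 2 / 41% = 4.87805 kg.
Total product = 4.87805 × 2350 / 100 = 114.6341 kg.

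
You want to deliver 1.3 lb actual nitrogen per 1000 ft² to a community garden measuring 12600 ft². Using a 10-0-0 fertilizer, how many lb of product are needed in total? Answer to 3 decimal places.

Product per 1000 ft² = 1.3 / 10% = 13 lb.
Total product = 13 × 12600 / 1000 = 163.8 lb.

163.800 lb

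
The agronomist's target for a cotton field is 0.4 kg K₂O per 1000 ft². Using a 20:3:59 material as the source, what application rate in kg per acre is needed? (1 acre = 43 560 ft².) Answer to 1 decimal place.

29.5 kg of product per acre

Product per 1000 ft² = 0.4 / 59% = 0.677966 kg.
Convert to per acre: 0.677966 × 43.56 = 29.5322 kg.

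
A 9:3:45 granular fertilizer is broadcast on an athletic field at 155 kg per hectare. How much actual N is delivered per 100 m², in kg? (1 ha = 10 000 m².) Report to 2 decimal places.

0.14 kg N per hundred sq m

nitrogen per hectare = 155 × 9% = 13.95 kg.
Convert to per 100 m²: 13.95 × 0.01 = 0.1395 kg.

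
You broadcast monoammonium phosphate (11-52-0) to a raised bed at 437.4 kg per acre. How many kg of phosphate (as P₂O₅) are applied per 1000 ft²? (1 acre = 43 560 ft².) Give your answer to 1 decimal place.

5.2 kg P₂O₅ per thousand sq ft

P₂O₅ per acre = 437.4 × 52% = 227.448 kg.
Convert to per 1000 ft²: 227.448 × 0.0229568 = 5.22149 kg.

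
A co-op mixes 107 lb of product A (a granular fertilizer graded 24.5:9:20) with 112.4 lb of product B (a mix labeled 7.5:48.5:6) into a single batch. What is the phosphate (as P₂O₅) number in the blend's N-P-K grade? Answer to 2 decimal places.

Total mass = 107 + 112.4 = 219.4 lb.
P₂O₅ mass = 9%×107 + 48.5%×112.4 = 64.144 lb.
% P₂O₅ = 64.144 / 219.4 = 29.2361%.

29.24% P₂O₅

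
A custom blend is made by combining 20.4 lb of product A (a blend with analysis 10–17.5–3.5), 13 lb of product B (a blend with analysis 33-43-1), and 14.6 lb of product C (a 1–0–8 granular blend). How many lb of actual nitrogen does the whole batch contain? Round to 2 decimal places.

N mass = 10%×20.4 + 33%×13 + 1%×14.6 = 6.476 lb.

6.48 lb N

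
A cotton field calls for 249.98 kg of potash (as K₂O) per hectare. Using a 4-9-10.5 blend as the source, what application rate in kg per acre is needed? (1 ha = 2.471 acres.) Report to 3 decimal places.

Product per hectare = 249.98 / 10.5% = 2380.76 kg.
Convert to per acre: 2380.76 × 0.404694 = 963.4811 kg.

963.481 kg of product per acre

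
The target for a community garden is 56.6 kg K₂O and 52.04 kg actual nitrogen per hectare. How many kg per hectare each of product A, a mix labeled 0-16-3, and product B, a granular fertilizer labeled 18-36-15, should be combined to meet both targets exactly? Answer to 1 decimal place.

With a, b = kg per hectare of product A and product B:
K₂O: 0.03·a + 0.15·b = 56.6
N: 0·a + 0.18·b = 52.04
Solving simultaneously: a = 441.111, b = 289.111.

441.1 kg product A, 289.1 kg product B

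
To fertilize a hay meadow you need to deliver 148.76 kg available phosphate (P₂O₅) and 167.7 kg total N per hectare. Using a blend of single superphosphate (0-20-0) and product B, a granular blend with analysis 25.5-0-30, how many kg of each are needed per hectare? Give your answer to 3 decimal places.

743.800 kg single superphosphate, 657.647 kg product B

With a, b = kg per hectare of single superphosphate and product B:
P₂O₅: 0.2·a + 0·b = 148.76
N: 0·a + 0.255·b = 167.7
Solving simultaneously: a = 743.8, b = 657.6471.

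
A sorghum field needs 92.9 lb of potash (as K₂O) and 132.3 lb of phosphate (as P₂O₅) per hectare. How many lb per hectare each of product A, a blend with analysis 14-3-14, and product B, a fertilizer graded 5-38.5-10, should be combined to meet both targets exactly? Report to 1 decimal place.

With a, b = lb per hectare of product A and product B:
K₂O: 0.14·a + 0.1·b = 92.9
P₂O₅: 0.03·a + 0.385·b = 132.3
Eliminate a: (row1) − 0.14/0.03·(row2) → -1.69667·b = -524.5, so b = 309.136.
Back-substitute: a = (92.9 − 0.1·309.136) / 0.14 = 442.76.

442.8 lb product A, 309.1 lb product B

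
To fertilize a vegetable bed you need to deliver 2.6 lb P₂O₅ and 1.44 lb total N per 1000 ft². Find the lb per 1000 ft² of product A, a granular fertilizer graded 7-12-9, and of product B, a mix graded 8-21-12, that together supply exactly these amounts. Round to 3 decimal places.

18.510 lb product A, 1.804 lb product B

Let a = lb of product A, b = lb of product B (per 1000 ft²).
P₂O₅: 0.12·a + 0.21·b = 2.6
N: 0.07·a + 0.08·b = 1.44
From row1: a = (2.6 − 0.21·b) / 0.12.
Into row2: 0.07·(2.6 − 0.21·b)/0.12 + 0.08·b = 1.44 → b = 1.80392, a = 18.5098.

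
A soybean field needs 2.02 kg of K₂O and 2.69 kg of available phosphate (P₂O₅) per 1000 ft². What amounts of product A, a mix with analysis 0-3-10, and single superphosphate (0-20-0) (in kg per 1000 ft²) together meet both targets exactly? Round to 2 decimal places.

20.20 kg product A, 10.42 kg single superphosphate

Let a = kg of product A, b = kg of single superphosphate (per 1000 ft²).
K₂O: 0.1·a + 0·b = 2.02
P₂O₅: 0.03·a + 0.2·b = 2.69
Solving simultaneously: a = 20.2, b = 10.42.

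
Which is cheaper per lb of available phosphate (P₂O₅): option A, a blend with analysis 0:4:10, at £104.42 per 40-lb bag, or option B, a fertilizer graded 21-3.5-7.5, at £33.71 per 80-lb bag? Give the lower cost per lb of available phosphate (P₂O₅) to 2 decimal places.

£12.04 per lb P₂O₅ (option B)

option A: P₂O₅ per bag = 40 × 4% = 1.6 lb; cost = 104.42 / 1.6 = £65.2625/lb P₂O₅.
option B: P₂O₅ per bag = 80 × 3.5% = 2.8 lb; cost = 33.71 / 2.8 = £12.0393/lb P₂O₅.
option B is cheaper.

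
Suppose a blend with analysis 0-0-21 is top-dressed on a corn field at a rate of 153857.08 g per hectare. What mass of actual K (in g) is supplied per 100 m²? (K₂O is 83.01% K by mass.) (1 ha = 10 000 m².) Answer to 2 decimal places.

K₂O per hectare = 153857.08 × 21% = 32310 g.
Elemental K = 32310 × 0.8301 = 26820.5 g per hectare.
Convert to per 100 m²: 26820.5 × 0.01 = 268.205 g.

268.21 g K per hundred sq m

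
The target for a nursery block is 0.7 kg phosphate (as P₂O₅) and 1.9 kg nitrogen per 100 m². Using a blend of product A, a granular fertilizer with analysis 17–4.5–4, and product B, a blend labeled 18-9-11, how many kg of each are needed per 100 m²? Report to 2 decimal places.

6.25 kg product A, 4.65 kg product B

Per-100 m² balance (a = product A, b = product B):
P₂O₅: 0.045·a + 0.09·b = 0.7
N: 0.17·a + 0.18·b = 1.9
From row1: a = (0.7 − 0.09·b) / 0.045.
Into row2: 0.17·(0.7 − 0.09·b)/0.045 + 0.18·b = 1.9 → b = 4.65278, a = 6.25.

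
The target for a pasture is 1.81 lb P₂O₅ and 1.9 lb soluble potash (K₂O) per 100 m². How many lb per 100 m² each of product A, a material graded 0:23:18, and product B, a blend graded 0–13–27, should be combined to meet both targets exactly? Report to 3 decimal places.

6.245 lb product A, 2.873 lb product B

Per-100 m² balance (a = product A, b = product B):
P₂O₅: 0.23·a + 0.13·b = 1.81
K₂O: 0.18·a + 0.27·b = 1.9
Solving simultaneously: a = 6.24548, b = 2.87339.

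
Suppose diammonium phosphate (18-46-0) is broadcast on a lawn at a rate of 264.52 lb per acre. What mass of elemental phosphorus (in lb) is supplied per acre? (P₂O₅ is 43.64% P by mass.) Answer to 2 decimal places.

P₂O₅ per acre = 264.52 × 46% = 121.679 lb.
Elemental P = 121.679 × 0.4364 = 53.1008 lb per acre.

53.10 lb P per acre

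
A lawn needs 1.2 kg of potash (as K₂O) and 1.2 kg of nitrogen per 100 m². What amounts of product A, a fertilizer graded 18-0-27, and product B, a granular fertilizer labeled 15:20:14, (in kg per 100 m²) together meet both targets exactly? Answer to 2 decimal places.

0.78 kg product A, 7.06 kg product B

With a, b = kg per 100 m² of product A and product B:
K₂O: 0.27·a + 0.14·b = 1.2
N: 0.18·a + 0.15·b = 1.2
Eliminate b: (row1) − 0.14/0.15·(row2) → 0.102·a = 0.08, so a = 0.784314.
Then b = (1.2 − 0.18·0.784314) / 0.15 = 7.05882.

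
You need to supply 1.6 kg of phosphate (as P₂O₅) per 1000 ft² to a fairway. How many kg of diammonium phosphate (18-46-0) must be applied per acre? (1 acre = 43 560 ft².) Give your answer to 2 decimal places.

Product per 1000 ft² = 1.6 / 46% = 3.47826 kg.
Convert to per acre: 3.47826 × 43.56 = 151.513 kg.

151.51 kg of product per acre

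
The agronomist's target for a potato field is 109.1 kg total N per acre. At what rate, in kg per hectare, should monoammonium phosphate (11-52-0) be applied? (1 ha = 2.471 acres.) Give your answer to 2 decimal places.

Product per acre = 109.1 / 11% = 991.818 kg.
Convert to per hectare: 991.818 × 2.471 = 2450.783 kg.

2450.78 kg of product per hectare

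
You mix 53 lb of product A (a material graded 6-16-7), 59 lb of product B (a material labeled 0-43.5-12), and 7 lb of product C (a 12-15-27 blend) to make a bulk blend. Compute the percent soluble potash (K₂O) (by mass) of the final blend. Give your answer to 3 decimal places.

10.655% K₂O

Total mass = 53 + 59 + 7 = 119 lb.
K₂O mass = 7%×53 + 12%×59 + 27%×7 = 12.68 lb.
% K₂O = 12.68 / 119 = 10.65546%.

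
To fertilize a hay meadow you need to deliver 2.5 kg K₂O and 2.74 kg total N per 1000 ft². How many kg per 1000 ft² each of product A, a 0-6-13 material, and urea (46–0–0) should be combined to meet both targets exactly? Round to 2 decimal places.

Let a = kg of product A, b = kg of urea (per 1000 ft²).
K₂O: 0.13·a + 0·b = 2.5
N: 0·a + 0.46·b = 2.74
Solving simultaneously: a = 19.2308, b = 5.95652.

19.23 kg product A, 5.96 kg urea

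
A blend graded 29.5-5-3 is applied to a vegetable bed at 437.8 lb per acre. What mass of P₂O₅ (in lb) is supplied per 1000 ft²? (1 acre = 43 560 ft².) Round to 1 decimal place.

P₂O₅ per acre = 437.8 × 5% = 21.89 lb.
Convert to per 1000 ft²: 21.89 × 0.0229568 = 0.502525 lb.

0.5 lb P₂O₅ per thousand sq ft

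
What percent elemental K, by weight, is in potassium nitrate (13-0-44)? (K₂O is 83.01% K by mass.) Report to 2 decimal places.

%K = 44 × 0.8301 = 36.5244%.

36.52% K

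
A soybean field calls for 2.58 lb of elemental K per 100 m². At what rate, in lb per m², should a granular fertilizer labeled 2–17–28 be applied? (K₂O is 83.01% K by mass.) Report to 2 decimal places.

0.11 lb of product per sq m

As K₂O: 2.58 / 0.8301 = 3.10806 lb per 100 m².
Product per 100 m² = 3.10806 / 28% = 11.1002 lb.
Convert to per m²: 11.1002 × 0.01 = 0.111002 lb.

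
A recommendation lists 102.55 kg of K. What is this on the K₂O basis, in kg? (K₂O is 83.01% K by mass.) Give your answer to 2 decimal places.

K₂O = 102.55 / 0.8301 = 123.539 kg.

123.54 kg K₂O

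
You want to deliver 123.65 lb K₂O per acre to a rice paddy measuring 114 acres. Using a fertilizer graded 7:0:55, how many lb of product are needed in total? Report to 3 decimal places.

Product per acre = 123.65 / 55% = 224.818 lb.
Total product = 224.818 × 114 = 25629.2727 lb.

25629.273 lb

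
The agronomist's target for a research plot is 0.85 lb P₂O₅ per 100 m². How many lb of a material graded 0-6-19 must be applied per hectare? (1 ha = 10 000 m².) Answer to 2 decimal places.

Product per 100 m² = 0.85 / 6% = 14.1667 lb.
Convert to per hectare: 14.1667 × 100 = 1416.667 lb.

1416.67 lb of product per hectare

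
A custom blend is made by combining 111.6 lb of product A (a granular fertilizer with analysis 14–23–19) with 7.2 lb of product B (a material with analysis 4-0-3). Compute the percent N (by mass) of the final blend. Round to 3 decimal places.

13.394% N

Total mass = 111.6 + 7.2 = 118.8 lb.
N mass = 14%×111.6 + 4%×7.2 = 15.912 lb.
% N = 15.912 / 118.8 = 13.3939%.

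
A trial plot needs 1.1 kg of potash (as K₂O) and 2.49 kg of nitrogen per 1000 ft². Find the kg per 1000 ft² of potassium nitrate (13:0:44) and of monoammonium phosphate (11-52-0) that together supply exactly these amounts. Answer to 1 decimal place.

2.5 kg potassium nitrate, 19.7 kg monoammonium phosphate

Let a = kg of potassium nitrate, b = kg of monoammonium phosphate (per 1000 ft²).
K₂O: 0.44·a + 0·b = 1.1
N: 0.13·a + 0.11·b = 2.49
From row1: a = (1.1 − 0·b) / 0.44.
Into row2: 0.13·(1.1 − 0·b)/0.44 + 0.11·b = 2.49 → b = 19.6818, a = 2.5.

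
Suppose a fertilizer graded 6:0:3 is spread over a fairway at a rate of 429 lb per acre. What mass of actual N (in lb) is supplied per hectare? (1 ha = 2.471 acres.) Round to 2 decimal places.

nitrogen per acre = 429 × 6% = 25.74 lb.
Convert to per hectare: 25.74 × 2.471 = 63.6035 lb.

63.60 lb N per hectare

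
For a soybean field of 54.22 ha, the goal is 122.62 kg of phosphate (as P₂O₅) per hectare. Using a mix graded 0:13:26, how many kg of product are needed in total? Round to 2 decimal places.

Product per hectare = 122.62 / 13% = 943.231 kg.
Total product = 943.231 × 54.22 = 51141.972 kg.

51141.97 kg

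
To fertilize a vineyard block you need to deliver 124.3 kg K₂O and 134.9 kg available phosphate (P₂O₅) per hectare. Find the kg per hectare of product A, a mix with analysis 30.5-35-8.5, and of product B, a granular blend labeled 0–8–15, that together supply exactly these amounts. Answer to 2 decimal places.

225.19 kg product A, 701.06 kg product B

Per-hectare balance (a = product A, b = product B):
K₂O: 0.085·a + 0.15·b = 124.3
P₂O₅: 0.35·a + 0.08·b = 134.9
Eliminate b: (row1) − 0.15/0.08·(row2) → -0.57125·a = -128.637, so a = 225.186.
Then b = (134.9 − 0.35·225.186) / 0.08 = 701.061.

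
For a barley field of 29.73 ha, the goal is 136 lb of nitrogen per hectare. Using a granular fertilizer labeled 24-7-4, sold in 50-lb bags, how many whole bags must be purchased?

337 bags

Product per hectare = 136 / 24% = 566.667 lb.
Total product = 566.667 × 29.73 = 16847 lb.
Bags = ⌈16847 / 50⌉ = 337.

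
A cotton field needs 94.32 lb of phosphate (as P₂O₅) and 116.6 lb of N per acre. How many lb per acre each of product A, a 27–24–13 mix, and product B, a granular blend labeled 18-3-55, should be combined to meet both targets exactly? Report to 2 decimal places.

384.03 lb product A, 71.73 lb product B

With a, b = lb per acre of product A and product B:
P₂O₅: 0.24·a + 0.03·b = 94.32
N: 0.27·a + 0.18·b = 116.6
Solving simultaneously: a = 384.034, b = 71.7265.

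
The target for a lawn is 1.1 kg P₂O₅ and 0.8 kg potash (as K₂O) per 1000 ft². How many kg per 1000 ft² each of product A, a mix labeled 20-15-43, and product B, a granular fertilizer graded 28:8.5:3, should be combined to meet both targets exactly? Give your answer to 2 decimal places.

With a, b = kg per 1000 ft² of product A and product B:
P₂O₅: 0.15·a + 0.085·b = 1.1
K₂O: 0.43·a + 0.03·b = 0.8
From row1: a = (1.1 − 0.085·b) / 0.15.
Into row2: 0.43·(1.1 − 0.085·b)/0.15 + 0.03·b = 0.8 → b = 11.014, a = 1.09204.

1.09 kg product A, 11.01 kg product B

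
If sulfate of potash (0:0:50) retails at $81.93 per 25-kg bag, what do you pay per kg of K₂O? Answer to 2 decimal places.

K₂O in bag = 25 × 50% = 12.5 kg.
Cost per kg K₂O = $81.93 / 12.5 = $6.5544.

$6.55 per kg K₂O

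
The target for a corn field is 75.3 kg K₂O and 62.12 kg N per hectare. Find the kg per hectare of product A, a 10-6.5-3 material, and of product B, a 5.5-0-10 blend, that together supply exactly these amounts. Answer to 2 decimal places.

Per-hectare balance (a = product A, b = product B):
K₂O: 0.03·a + 0.1·b = 75.3
N: 0.1·a + 0.055·b = 62.12
Solving simultaneously: a = 247.964, b = 678.611.

247.96 kg product A, 678.61 kg product B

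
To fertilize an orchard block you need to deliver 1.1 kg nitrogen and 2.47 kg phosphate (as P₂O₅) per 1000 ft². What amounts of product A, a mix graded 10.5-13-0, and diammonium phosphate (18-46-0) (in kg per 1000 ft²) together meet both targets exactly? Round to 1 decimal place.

Let a = kg of product A, b = kg of diammonium phosphate (per 1000 ft²).
N: 0.105·a + 0.18·b = 1.1
P₂O₅: 0.13·a + 0.46·b = 2.47
Solving simultaneously: a = 2.46586, b = 4.67269.

2.5 kg product A, 4.7 kg diammonium phosphate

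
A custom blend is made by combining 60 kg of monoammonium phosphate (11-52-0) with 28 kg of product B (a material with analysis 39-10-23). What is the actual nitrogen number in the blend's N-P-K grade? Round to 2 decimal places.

19.91% N

Total mass = 60 + 28 = 88 kg.
N mass = 11%×60 + 39%×28 = 17.52 kg.
% N = 17.52 / 88 = 19.9091%.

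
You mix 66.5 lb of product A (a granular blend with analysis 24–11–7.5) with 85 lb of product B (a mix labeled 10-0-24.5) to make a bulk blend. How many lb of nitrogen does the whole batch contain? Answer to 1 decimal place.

24.5 lb N

N mass = 24%×66.5 + 10%×85 = 24.46 lb.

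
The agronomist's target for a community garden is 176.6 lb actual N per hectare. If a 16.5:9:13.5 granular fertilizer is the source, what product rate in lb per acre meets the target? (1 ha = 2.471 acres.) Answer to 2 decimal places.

Product per hectare = 176.6 / 16.5% = 1070.3 lb.
Convert to per acre: 1070.3 × 0.404694 = 433.146 lb.

433.15 lb of product per acre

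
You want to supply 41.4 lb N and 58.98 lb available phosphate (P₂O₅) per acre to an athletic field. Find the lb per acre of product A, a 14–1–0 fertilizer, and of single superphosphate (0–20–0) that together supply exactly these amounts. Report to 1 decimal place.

295.7 lb product A, 280.1 lb single superphosphate

Per-acre balance (a = product A, b = single superphosphate):
N: 0.14·a + 0·b = 41.4
P₂O₅: 0.01·a + 0.2·b = 58.98
Eliminate a: (row1) − 0.14/0.01·(row2) → -2.8·b = -784.32, so b = 280.114.
Back-substitute: a = (41.4 − 0·280.114) / 0.14 = 295.714.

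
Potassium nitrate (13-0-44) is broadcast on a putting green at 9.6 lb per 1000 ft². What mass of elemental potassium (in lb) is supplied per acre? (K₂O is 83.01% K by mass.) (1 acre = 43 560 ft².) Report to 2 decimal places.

152.74 lb K per acre

K₂O per 1000 ft² = 9.6 × 44% = 4.224 lb.
Elemental K = 4.224 × 0.8301 = 3.50634 lb per 1000 ft².
Convert to per acre: 3.50634 × 43.56 = 152.736 lb.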